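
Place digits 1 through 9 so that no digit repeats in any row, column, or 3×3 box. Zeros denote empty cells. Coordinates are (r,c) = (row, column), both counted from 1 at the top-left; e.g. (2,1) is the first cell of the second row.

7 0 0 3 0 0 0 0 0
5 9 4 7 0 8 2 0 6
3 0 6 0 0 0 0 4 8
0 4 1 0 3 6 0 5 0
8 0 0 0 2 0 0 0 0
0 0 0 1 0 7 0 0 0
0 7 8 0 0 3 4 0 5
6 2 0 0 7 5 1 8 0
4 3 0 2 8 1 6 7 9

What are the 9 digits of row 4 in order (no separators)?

241836957

(1,3) = 2: row 1 has {3,7}; col 3 has {1,4,6,8}; box has {3,4,5,6,7,9} → only 2 remains.
(1,9) = 1: row 1 has {2,3,7}; col 9 has {5,6,8,9}; box has {2,4,6,8} → only 1 remains.
(2,5) = 1: row 2 has {2,4,5,6,7,8,9}; col 5 has {2,3,7,8}; box has {3,7,8} → only 1 remains.
(2,8) = 3: row 2 has {1,2,4,5,6,7,8,9}; col 8 has {4,5,7,8}; box has {1,2,4,6,8} → only 3 remains.
(3,2) = 1: row 3 has {3,4,6,8}; col 2 has {2,3,4,7,9}; box has {2,3,4,5,6,7,9} → only 1 remains.
(7,8) = 2: row 7 has {3,4,5,7,8}; col 8 has {3,4,5,7,8}; box has {1,4,5,6,7,8,9} → only 2 remains.
(8,3) = 9: row 8 has {1,2,5,6,7,8}; col 3 has {1,2,4,6,8}; box has {2,3,4,6,7,8} → only 9 remains.
(8,4) = 4: row 8 has {1,2,5,6,7,8,9}; col 4 has {1,2,3,7}; box has {1,2,3,5,7,8} → only 4 remains.
(8,9) = 3: row 8 has {1,2,4,5,6,7,8,9}; col 9 has {1,5,6,8,9}; box has {1,2,4,5,6,7,8,9} → only 3 remains.
(9,3) = 5: row 9 has {1,2,3,4,6,7,8,9}; col 3 has {1,2,4,6,8,9}; box has {2,3,4,6,7,8,9} → only 5 remains.
(1,2) = 8: row 1 has {1,2,3,7}; col 2 has {1,2,3,4,7,9}; box has {1,2,3,4,5,6,7,9} → only 8 remains.
(1,8) = 9: row 1 has {1,2,3,7,8}; col 8 has {2,3,4,5,7,8}; box has {1,2,3,4,6,8} → only 9 remains.
(6,3) = 3: row 6 has {1,7}; col 3 has {1,2,4,5,6,8,9}; box has {1,4,8} → only 3 remains.
(6,8) = 6: row 6 has {1,3,7}; col 8 has {2,3,4,5,7,8,9}; box has {5} → only 6 remains.
(7,1) = 1: row 7 has {2,3,4,5,7,8}; col 1 has {3,4,5,6,7,8}; box has {2,3,4,5,6,7,8,9} → only 1 remains.
(1,6) = 4: row 1 has {1,2,3,7,8,9}; col 6 has {1,3,5,6,7,8}; box has {1,3,7,8} → only 4 remains.
(1,7) = 5: row 1 has {1,2,3,4,7,8,9}; col 7 has {1,2,4,6}; box has {1,2,3,4,6,8,9} → only 5 remains.
(3,7) = 7: row 3 has {1,3,4,6,8}; col 7 has {1,2,4,5,6}; box has {1,2,3,4,5,6,8,9} → only 7 remains.
(5,3) = 7: row 5 has {2,8}; col 3 has {1,2,3,4,5,6,8,9}; box has {1,3,4,8} → only 7 remains.
(5,6) = 9: row 5 has {2,7,8}; col 6 has {1,3,4,5,6,7,8}; box has {1,2,3,6,7} → only 9 remains.
(5,7) = 3: row 5 has {2,7,8,9}; col 7 has {1,2,4,5,6,7}; box has {5,6} → only 3 remains.
(5,8) = 1: row 5 has {2,3,7,8,9}; col 8 has {2,3,4,5,6,7,8,9}; box has {3,5,6} → only 1 remains.
(5,9) = 4: row 5 has {1,2,3,7,8,9}; col 9 has {1,3,5,6,8,9}; box has {1,3,5,6} → only 4 remains.
(6,2) = 5: row 6 has {1,3,6,7}; col 2 has {1,2,3,4,7,8,9}; box has {1,3,4,7,8} → only 5 remains.
(6,5) = 4: row 6 has {1,3,5,6,7}; col 5 has {1,2,3,7,8}; box has {1,2,3,6,7,9} → only 4 remains.
(6,9) = 2: row 6 has {1,3,4,5,6,7}; col 9 has {1,3,4,5,6,8,9}; box has {1,3,4,5,6} → only 2 remains.
(1,5) = 6: row 1 has {1,2,3,4,5,7,8,9}; col 5 has {1,2,3,4,7,8}; box has {1,3,4,7,8} → only 6 remains.
(3,6) = 2: row 3 has {1,3,4,6,7,8}; col 6 has {1,3,4,5,6,7,8,9}; box has {1,3,4,6,7,8} → only 2 remains.
(4,4) = 8: row 4 has {1,3,4,5,6}; col 4 has {1,2,3,4,7}; box has {1,2,3,4,6,7,9} → only 8 remains.
(4,7) = 9: row 4 has {1,3,4,5,6,8}; col 7 has {1,2,3,4,5,6,7}; box has {1,2,3,4,5,6} → only 9 remains.
(4,9) = 7: row 4 has {1,3,4,5,6,8,9}; col 9 has {1,2,3,4,5,6,8,9}; box has {1,2,3,4,5,6,9} → only 7 remains.
(5,2) = 6: row 5 has {1,2,3,4,7,8,9}; col 2 has {1,2,3,4,5,7,8,9}; box has {1,3,4,5,7,8} → only 6 remains.
(5,4) = 5: row 5 has {1,2,3,4,6,7,8,9}; col 4 has {1,2,3,4,7,8}; box has {1,2,3,4,6,7,8,9} → only 5 remains.
(6,1) = 9: row 6 has {1,2,3,4,5,6,7}; col 1 has {1,3,4,5,6,7,8}; box has {1,3,4,5,6,7,8} → only 9 remains.
(6,7) = 8: row 6 has {1,2,3,4,5,6,7,9}; col 7 has {1,2,3,4,5,6,7,9}; box has {1,2,3,4,5,6,7,9} → only 8 remains.
(7,5) = 9: row 7 has {1,2,3,4,5,7,8}; col 5 has {1,2,3,4,6,7,8}; box has {1,2,3,4,5,7,8} → only 9 remains.
(3,4) = 9: row 3 has {1,2,3,4,6,7,8}; col 4 has {1,2,3,4,5,7,8}; box has {1,2,3,4,6,7,8} → only 9 remains.
(3,5) = 5: row 3 has {1,2,3,4,6,7,8,9}; col 5 has {1,2,3,4,6,7,8,9}; box has {1,2,3,4,6,7,8,9} → only 5 remains.
(4,1) = 2: row 4 has {1,3,4,5,6,7,8,9}; col 1 has {1,3,4,5,6,7,8,9}; box has {1,3,4,5,6,7,8,9} → only 2 remains.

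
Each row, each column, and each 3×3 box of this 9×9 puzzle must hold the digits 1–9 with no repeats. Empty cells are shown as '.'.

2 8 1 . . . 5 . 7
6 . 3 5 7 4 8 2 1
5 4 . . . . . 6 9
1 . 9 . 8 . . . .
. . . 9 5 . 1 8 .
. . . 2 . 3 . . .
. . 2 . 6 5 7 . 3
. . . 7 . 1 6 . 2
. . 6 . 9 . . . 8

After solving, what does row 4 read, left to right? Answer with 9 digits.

179486235

row 1, column 5 = 3 (sole candidate).
row 1, column 8 = 4 (sole candidate).
row 2, column 2 = 9 (sole candidate).
row 3, column 3 = 7 (sole candidate).
row 3, column 7 = 3 (sole candidate).
row 5, column 3 = 4 (sole candidate).
row 5, column 9 = 6 (sole candidate).
row 7, column 2 = 1 (sole candidate).
row 7, column 8 = 9 (sole candidate).
row 8, column 5 = 4 (sole candidate).
row 8, column 8 = 5 (sole candidate).
row 9, column 4 = 3 (sole candidate).
row 9, column 6 = 2 (sole candidate).
row 9, column 7 = 4 (sole candidate).
row 9, column 8 = 1 (sole candidate).
row 1, column 4 = 6 (sole candidate).
row 1, column 6 = 9 (sole candidate).
row 3, column 6 = 8 (sole candidate).
row 4, column 4 = 4: row 4 has {1,8,9}; col 4 has {2,3,5,6,7,9}; box has {2,3,5,8,9} → only 4 remains.
row 4, column 7 = 2: row 4 has {1,4,8,9}; col 7 has {1,3,4,5,6,7,8}; box has {1,6,8} → only 2 remains.
row 4, column 9 = 5: row 4 has {1,2,4,8,9}; col 9 has {1,2,3,6,7,8,9}; box has {1,2,6,8} → only 5 remains.
row 5, column 6 = 7 (sole candidate).
row 6, column 5 = 1 (sole candidate).
row 6, column 7 = 9 (sole candidate).
row 6, column 8 = 7 (sole candidate).
row 6, column 9 = 4 (sole candidate).
row 7, column 4 = 8 (sole candidate).
row 8, column 2 = 3 (sole candidate).
row 8, column 3 = 8 (sole candidate).
row 9, column 1 = 7 (sole candidate).
row 9, column 2 = 5 (sole candidate).
row 3, column 4 = 1 (sole candidate).
row 3, column 5 = 2 (sole candidate).
row 4, column 6 = 6: row 4 has {1,2,4,5,8,9}; col 6 has {1,2,3,4,5,7,8,9}; box has {1,2,3,4,5,7,8,9} → only 6 remains.
row 4, column 8 = 3: row 4 has {1,2,4,5,6,8,9}; col 8 has {1,2,4,5,6,7,8,9}; box has {1,2,4,5,6,7,8,9} → only 3 remains.
row 5, column 1 = 3 (sole candidate).
row 5, column 2 = 2 (sole candidate).
row 6, column 1 = 8 (sole candidate).
row 6, column 2 = 6 (sole candidate).
row 6, column 3 = 5 (sole candidate).
row 7, column 1 = 4 (sole candidate).
row 8, column 1 = 9 (sole candidate).
row 4, column 2 = 7: row 4 has {1,2,3,4,5,6,8,9}; col 2 has {1,2,3,4,5,6,8,9}; box has {1,2,3,4,5,6,8,9} → only 7 remains.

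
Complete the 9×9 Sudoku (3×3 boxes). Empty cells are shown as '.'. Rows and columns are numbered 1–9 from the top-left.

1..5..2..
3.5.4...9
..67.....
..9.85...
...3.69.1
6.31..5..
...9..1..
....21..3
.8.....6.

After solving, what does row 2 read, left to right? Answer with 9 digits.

r5c5 = 7 (sole candidate).
r6c5 = 9 (sole candidate).
r9c4 = 4 (sole candidate).
r9c7 = 7 (sole candidate).
r4c4 = 2 (sole candidate).
r6c6 = 4 (sole candidate).
r9c6 = 3 (sole candidate).
r9c5 = 5 (sole candidate).
r9c9 = 2 (sole candidate).
r7c5 = 6 (sole candidate).
r8c4 = 8 (sole candidate).
r8c7 = 4 (sole candidate).
r9c1 = 9 (sole candidate).
r9c3 = 1 (sole candidate).
r1c5 = 3 (sole candidate).
r2c4 = 6: row 2 has {3,4,5,9}; col 4 has {1,2,3,4,5,7,8,9}; box has {3,4,5,7} → only 6 remains.
r2c7 = 8: row 2 has {3,4,5,6,9}; col 7 has {1,2,4,5,7,9}; box has {2,9} → only 8 remains.
r3c5 = 1 (sole candidate).
r3c7 = 3 (sole candidate).
r4c7 = 6 (sole candidate).
r7c6 = 7 (sole candidate).
r8c3 = 7 (sole candidate).
r2c6 = 2: row 2 has {3,4,5,6,8,9}; col 6 has {1,3,4,5,6,7}; box has {1,3,4,5,6,7} → only 2 remains.
r8c1 = 5 (sole candidate).
r8c2 = 6 (sole candidate).
r8c8 = 9 (sole candidate).
r2c2 = 7: row 2 has {2,3,4,5,6,8,9}; col 2 has {6,8}; box has {1,3,5,6} → only 7 remains.
r2c8 = 1: row 2 has {2,3,4,5,6,7,8,9}; col 8 has {6,9}; box has {2,3,8,9} → only 1 remains.

375642819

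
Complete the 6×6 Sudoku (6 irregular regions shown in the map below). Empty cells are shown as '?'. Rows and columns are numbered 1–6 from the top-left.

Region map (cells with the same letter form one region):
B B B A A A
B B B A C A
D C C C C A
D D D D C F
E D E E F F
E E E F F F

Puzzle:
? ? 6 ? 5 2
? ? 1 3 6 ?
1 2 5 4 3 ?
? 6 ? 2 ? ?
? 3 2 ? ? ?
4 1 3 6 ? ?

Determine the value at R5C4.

5

R1C1 = 3 (sole candidate).
R1C2 = 4 (sole candidate).
R1C4 = 1 (sole candidate).
R2C2 = 5 (sole candidate).
R2C6 = 4 (sole candidate).
R3C6 = 6 (sole candidate).
R4C1 = 5 (sole candidate).
R4C3 = 4 (sole candidate).
R4C5 = 1 (sole candidate).
R4C6 = 3 (sole candidate).
R5C1 = 6 (sole candidate).
R5C4 = 5: row 5 has {2,3,6}; col 4 has {1,2,3,4,6}; region has {1,2,3,4,6} → only 5 remains.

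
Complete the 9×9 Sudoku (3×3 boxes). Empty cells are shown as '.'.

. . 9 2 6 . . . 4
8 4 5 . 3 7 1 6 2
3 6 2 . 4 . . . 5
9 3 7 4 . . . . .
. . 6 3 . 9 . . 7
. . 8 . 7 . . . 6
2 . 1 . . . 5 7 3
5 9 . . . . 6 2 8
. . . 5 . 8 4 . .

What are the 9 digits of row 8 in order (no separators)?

R2C4 = 9 (sole candidate).
R3C6 = 1 (sole candidate).
R4C9 = 1 (sole candidate).
R6C4 = 1 (sole candidate).
R7C2 = 8 (sole candidate).
R7C4 = 6 (sole candidate).
R7C5 = 9 (sole candidate).
R7C6 = 4 (sole candidate).
R8C4 = 7: row 8 has {2,5,6,8,9}; col 4 has {1,2,3,4,5,6,9}; box has {4,5,6,8,9} → only 7 remains.
R8C5 = 1: row 8 has {2,5,6,7,8,9}; col 5 has {3,4,6,7,9}; box has {4,5,6,7,8,9} → only 1 remains.
R8C6 = 3: row 8 has {1,2,5,6,7,8,9}; col 6 has {1,4,7,8,9}; box has {1,4,5,6,7,8,9} → only 3 remains.
R9C2 = 7 (sole candidate).
R9C3 = 3 (sole candidate).
R9C5 = 2 (sole candidate).
R9C9 = 9 (sole candidate).
R1C2 = 1 (sole candidate).
R1C6 = 5 (sole candidate).
R3C4 = 8 (sole candidate).
R3C8 = 9 (sole candidate).
R6C1 = 4 (sole candidate).
R6C6 = 2 (sole candidate).
R8C3 = 4: row 8 has {1,2,3,5,6,7,8,9}; col 3 has {1,2,3,5,6,7,8,9}; box has {1,2,3,5,7,8,9} → only 4 remains.

594713628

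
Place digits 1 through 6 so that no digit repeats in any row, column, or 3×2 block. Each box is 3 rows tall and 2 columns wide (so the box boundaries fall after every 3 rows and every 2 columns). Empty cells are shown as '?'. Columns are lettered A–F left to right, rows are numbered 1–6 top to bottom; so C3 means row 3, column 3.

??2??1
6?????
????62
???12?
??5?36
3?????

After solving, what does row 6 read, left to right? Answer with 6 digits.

D1 = 6 (hidden single in row 1).
B1 = 3 (hidden single in row 1).
B2 = 2 (hidden single in row 2).
C2 = 1 (hidden single in row 2).
C4 = 3 (hidden single in row 4).
C3 = 4 (sole candidate).
C6 = 6: row 6 has {3}; col 3 has {1,2,3,4,5}; box has {1,3,5} → only 6 remains.
D3 = 3 (hidden single in row 3).
D2 = 5 (sole candidate).
E2 = 4 (sole candidate).
F2 = 3 (sole candidate).
E1 = 5 (sole candidate).
E6 = 1: row 6 has {3,6}; col 5 has {2,3,4,5,6}; box has {2,3,6} → only 1 remains.
A1 = 4 (sole candidate).
A4 = 5 (sole candidate).
F4 = 4 (sole candidate).
B6 = 4: row 6 has {1,3,6}; col 2 has {2,3}; box has {3,5} → only 4 remains.
D6 = 2: row 6 has {1,3,4,6}; col 4 has {1,3,5,6}; box has {1,3,5,6} → only 2 remains.
F6 = 5: row 6 has {1,2,3,4,6}; col 6 has {1,2,3,4,6}; box has {1,2,3,4,6} → only 5 remains.

346215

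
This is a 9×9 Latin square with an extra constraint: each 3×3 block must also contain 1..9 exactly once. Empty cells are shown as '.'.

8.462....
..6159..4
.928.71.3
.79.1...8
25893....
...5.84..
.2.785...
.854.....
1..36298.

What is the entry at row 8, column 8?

row 1, column 6 = 3 (sole candidate).
row 2, column 2 = 3 (sole candidate).
row 3, column 1 = 5 (sole candidate).
row 3, column 5 = 4 (sole candidate).
row 3, column 8 = 6 (sole candidate).
row 4, column 4 = 2 (sole candidate).
row 6, column 5 = 7 (sole candidate).
row 7, column 3 = 3 (sole candidate).
row 7, column 7 = 6 (sole candidate).
row 7, column 9 = 1 (sole candidate).
row 8, column 5 = 9 (sole candidate).
row 8, column 6 = 1 (sole candidate).
row 9, column 2 = 4 (sole candidate).
row 9, column 3 = 7 (sole candidate).
row 9, column 9 = 5 (sole candidate).
row 1, column 2 = 1 (sole candidate).
row 2, column 1 = 7 (sole candidate).
row 2, column 8 = 2 (sole candidate).
row 5, column 7 = 7 (sole candidate).
row 5, column 8 = 1 (sole candidate).
row 5, column 9 = 6 (sole candidate).
row 6, column 2 = 6 (sole candidate).
row 6, column 3 = 1 (sole candidate).
row 7, column 1 = 9 (sole candidate).
row 7, column 8 = 4 (sole candidate).
row 8, column 1 = 6 (sole candidate).
row 1, column 7 = 5 (sole candidate).
row 2, column 7 = 8 (sole candidate).
row 4, column 7 = 3 (sole candidate).
row 4, column 8 = 5 (sole candidate).
row 5, column 6 = 4 (sole candidate).
row 6, column 1 = 3 (sole candidate).
row 6, column 8 = 9 (sole candidate).
row 6, column 9 = 2 (sole candidate).
row 8, column 7 = 2 (sole candidate).
row 8, column 9 = 7 (sole candidate).
row 1, column 8 = 7 (sole candidate).
row 1, column 9 = 9 (sole candidate).
row 4, column 1 = 4 (sole candidate).
row 4, column 6 = 6 (sole candidate).
row 8, column 8 = 3: row 8 has {1,2,4,5,6,7,8,9}; col 8 has {1,2,4,5,6,7,8,9}; box has {1,2,4,5,6,7,8,9} → only 3 remains.

3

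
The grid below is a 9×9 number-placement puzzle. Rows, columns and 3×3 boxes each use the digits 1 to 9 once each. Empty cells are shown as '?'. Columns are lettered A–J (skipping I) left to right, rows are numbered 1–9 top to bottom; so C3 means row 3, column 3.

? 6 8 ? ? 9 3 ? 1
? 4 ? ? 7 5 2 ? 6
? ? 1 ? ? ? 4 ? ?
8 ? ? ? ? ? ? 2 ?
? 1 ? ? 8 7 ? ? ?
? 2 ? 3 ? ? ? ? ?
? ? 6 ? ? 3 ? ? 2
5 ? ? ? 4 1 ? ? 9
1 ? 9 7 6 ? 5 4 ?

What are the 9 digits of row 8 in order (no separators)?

572841639

E1 = 2 (sole candidate).
C2 = 3 (sole candidate).
E3 = 3 (sole candidate).
A1 = 7 (sole candidate).
D1 = 4 (sole candidate).
H1 = 5 (sole candidate).
A2 = 9 (sole candidate).
H2 = 8 (sole candidate).
A3 = 2 (sole candidate).
B3 = 5 (sole candidate).
J3 = 7 (sole candidate).
A7 = 4 (sole candidate).
D2 = 1 (sole candidate).
H3 = 9 (sole candidate).
A6 = 6 (sole candidate).
F6 = 4 (sole candidate).
F4 = 6 (sole candidate).
A5 = 3 (sole candidate).
H5 = 6 (sole candidate).
F3 = 8 (sole candidate).
G5 = 9 (sole candidate).
F9 = 2 (sole candidate).
D3 = 6 (sole candidate).
D8 = 8: row 8 has {1,4,5,9}; col 4 has {1,3,4,6,7}; box has {1,2,3,4,6,7} → only 8 remains.
J4 = 3 (hidden single in row 4).
J9 = 8 (sole candidate).
J6 = 5 (sole candidate).
B9 = 3 (sole candidate).
J5 = 4 (sole candidate).
C6 = 7 (sole candidate).
H6 = 1 (sole candidate).
H7 = 7 (sole candidate).
B8 = 7: row 8 has {1,4,5,8,9}; col 2 has {1,2,3,4,5,6}; box has {1,3,4,5,6,9} → only 7 remains.
C8 = 2: row 8 has {1,4,5,7,8,9}; col 3 has {1,3,6,7,8,9}; box has {1,3,4,5,6,7,9} → only 2 remains.
G8 = 6: row 8 has {1,2,4,5,7,8,9}; col 7 has {2,3,4,5,9}; box has {2,4,5,7,8,9} → only 6 remains.
H8 = 3: row 8 has {1,2,4,5,6,7,8,9}; col 8 has {1,2,4,5,6,7,8,9}; box has {2,4,5,6,7,8,9} → only 3 remains.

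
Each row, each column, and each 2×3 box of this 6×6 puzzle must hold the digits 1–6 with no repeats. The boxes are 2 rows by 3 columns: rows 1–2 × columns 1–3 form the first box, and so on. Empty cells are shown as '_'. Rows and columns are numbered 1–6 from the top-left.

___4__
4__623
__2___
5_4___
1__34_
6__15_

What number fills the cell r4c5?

r1c5 = 1 (sole candidate).
r1c6 = 5 (sole candidate).
r3c1 = 3 (sole candidate).
r3c4 = 5 (sole candidate).
r3c5 = 6 (sole candidate).
r4c4 = 2 (sole candidate).
r4c5 = 3: row 4 has {2,4,5}; col 5 has {1,2,4,5,6}; box has {2,5,6} → only 3 remains.

3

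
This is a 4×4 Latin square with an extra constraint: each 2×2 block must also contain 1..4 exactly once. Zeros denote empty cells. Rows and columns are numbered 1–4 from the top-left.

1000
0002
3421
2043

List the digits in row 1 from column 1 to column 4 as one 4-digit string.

row 1, column 3 = 3: row 1 has {1}; col 3 has {2,4}; box has {2} → only 3 remains.
row 1, column 4 = 4: row 1 has {1,3}; col 4 has {1,2,3}; box has {2,3} → only 4 remains.
row 2, column 1 = 4 (sole candidate).
row 2, column 2 = 3 (sole candidate).
row 2, column 3 = 1 (sole candidate).
row 4, column 2 = 1 (sole candidate).
row 1, column 2 = 2: row 1 has {1,3,4}; col 2 has {1,3,4}; box has {1,3,4} → only 2 remains.

1234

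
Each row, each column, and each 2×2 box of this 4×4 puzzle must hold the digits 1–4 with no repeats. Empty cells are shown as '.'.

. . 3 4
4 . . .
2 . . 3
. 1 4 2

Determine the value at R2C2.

3

R1C1 = 1 (sole candidate).
R1C2 = 2 (sole candidate).
R2C2 = 3: row 2 has {4}; col 2 has {1,2}; box has {1,2,4} → only 3 remains.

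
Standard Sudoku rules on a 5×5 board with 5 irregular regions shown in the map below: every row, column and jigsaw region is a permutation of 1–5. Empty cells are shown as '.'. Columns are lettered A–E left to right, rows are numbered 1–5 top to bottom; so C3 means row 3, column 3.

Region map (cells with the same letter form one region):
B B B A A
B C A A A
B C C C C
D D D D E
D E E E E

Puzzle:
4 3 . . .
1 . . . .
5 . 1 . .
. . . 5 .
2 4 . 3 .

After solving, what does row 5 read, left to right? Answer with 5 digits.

C1 = 2 (sole candidate).
D1 = 1 (sole candidate).
E1 = 5 (sole candidate).
B3 = 2 (sole candidate).
D3 = 4 (sole candidate).
E3 = 3 (sole candidate).
A4 = 3 (sole candidate).
B4 = 1 (sole candidate).
C4 = 4 (sole candidate).
E4 = 2 (sole candidate).
C5 = 5: row 5 has {2,3,4}; col 3 has {1,2,4}; region has {2,3,4} → only 5 remains.
E5 = 1: row 5 has {2,3,4,5}; col 5 has {2,3,5}; region has {2,3,4,5} → only 1 remains.

24531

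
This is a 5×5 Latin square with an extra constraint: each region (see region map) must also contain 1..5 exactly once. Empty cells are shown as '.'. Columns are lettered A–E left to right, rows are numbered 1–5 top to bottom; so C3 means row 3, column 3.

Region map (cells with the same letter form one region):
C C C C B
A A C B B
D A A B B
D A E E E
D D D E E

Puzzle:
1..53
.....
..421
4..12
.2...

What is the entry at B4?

B1 = 4: row 1 has {1,3,5}; col 2 has {2}; region has {1,5} → only 4 remains.
C1 = 2: row 1 has {1,3,4,5}; col 3 has {4}; region has {1,4,5} → only 2 remains.
C2 = 3: row 2 has {}; col 3 has {2,4}; region has {1,2,4,5} → only 3 remains.
D2 = 4: row 2 has {3}; col 4 has {1,2,5}; region has {1,2,3} → only 4 remains.
E2 = 5: row 2 has {3,4}; col 5 has {1,2,3}; region has {1,2,3,4} → only 5 remains.
C4 = 5: row 4 has {1,2,4}; col 3 has {2,3,4}; region has {1,2} → only 5 remains.
C5 = 1: row 5 has {2}; col 3 has {2,3,4,5}; region has {2,4} → only 1 remains.
D5 = 3: row 5 has {1,2}; col 4 has {1,2,4,5}; region has {1,2,5} → only 3 remains.
E5 = 4: row 5 has {1,2,3}; col 5 has {1,2,3,5}; region has {1,2,3,5} → only 4 remains.
A2 = 2: row 2 has {3,4,5}; col 1 has {1,4}; region has {4} → only 2 remains.
B2 = 1: row 2 has {2,3,4,5}; col 2 has {2,4}; region has {2,4} → only 1 remains.
B4 = 3: row 4 has {1,2,4,5}; col 2 has {1,2,4}; region has {1,2,4} → only 3 remains.

3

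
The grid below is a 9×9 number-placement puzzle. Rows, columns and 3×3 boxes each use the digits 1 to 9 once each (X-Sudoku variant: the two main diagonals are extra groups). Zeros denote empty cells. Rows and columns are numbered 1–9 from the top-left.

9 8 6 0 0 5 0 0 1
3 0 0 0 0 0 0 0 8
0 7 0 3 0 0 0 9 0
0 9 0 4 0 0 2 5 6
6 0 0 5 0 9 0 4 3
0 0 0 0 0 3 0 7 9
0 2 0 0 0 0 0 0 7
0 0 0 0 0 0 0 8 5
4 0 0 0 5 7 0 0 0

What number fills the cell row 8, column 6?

2

row 4, column 6 = 8: row 4 has {2,4,5,6,9}; col 6 has {3,5,7,9}; box has {3,4,5,9}; anti-diagonal has {1,4} → only 8 remains.
row 5, column 2 = 1: row 5 has {3,4,5,6,9}; col 2 has {2,7,8,9}; box has {6,9} → only 1 remains.
row 5, column 7 = 8: row 5 has {1,3,4,5,6,9}; col 7 has {2}; box has {2,3,4,5,6,7,9} → only 8 remains.
row 6, column 7 = 1: row 6 has {3,7,9}; col 7 has {2,8}; box has {2,3,4,5,6,7,8,9} → only 1 remains.
row 7, column 7 = 6: row 7 has {2,7}; col 7 has {1,2,8}; box has {5,7,8}; main diagonal has {3,4,8,9} → only 6 remains.
row 9, column 9 = 2: row 9 has {4,5,7}; col 9 has {1,3,5,6,7,8,9}; box has {5,6,7,8}; main diagonal has {3,4,6,8,9} → only 2 remains.
row 2, column 2 = 5: row 2 has {3,8}; col 2 has {1,2,7,8,9}; box has {3,6,7,8,9}; main diagonal has {2,3,4,6,8,9} → only 5 remains.
row 3, column 3 = 1: row 3 has {3,7,9}; col 3 has {6}; box has {3,5,6,7,8,9}; main diagonal has {2,3,4,5,6,8,9} → only 1 remains.
row 3, column 7 = 5: row 3 has {1,3,7,9}; col 7 has {1,2,6,8}; box has {1,8,9}; anti-diagonal has {1,4,8} → only 5 remains.
row 3, column 9 = 4: row 3 has {1,3,5,7,9}; col 9 has {1,2,3,5,6,7,8,9}; box has {1,5,8,9} → only 4 remains.
row 4, column 1 = 7: row 4 has {2,4,5,6,8,9}; col 1 has {3,4,6,9}; box has {1,6,9} → only 7 remains.
row 4, column 3 = 3: row 4 has {2,4,5,6,7,8,9}; col 3 has {1,6}; box has {1,6,7,9} → only 3 remains.
row 4, column 5 = 1: row 4 has {2,3,4,5,6,7,8,9}; col 5 has {5}; box has {3,4,5,8,9} → only 1 remains.
row 5, column 3 = 2: row 5 has {1,3,4,5,6,8,9}; col 3 has {1,3,6}; box has {1,3,6,7,9} → only 2 remains.
row 5, column 5 = 7: row 5 has {1,2,3,4,5,6,8,9}; col 5 has {1,5}; box has {1,3,4,5,8,9}; main diagonal has {1,2,3,4,5,6,8,9}; anti-diagonal has {1,4,5,8} → only 7 remains.
row 6, column 2 = 4: row 6 has {1,3,7,9}; col 2 has {1,2,5,7,8,9}; box has {1,2,3,6,7,9} → only 4 remains.
row 7, column 3 = 9: row 7 has {2,6,7}; col 3 has {1,2,3,6}; box has {2,4}; anti-diagonal has {1,4,5,7,8} → only 9 remains.
row 8, column 1 = 1: row 8 has {5,8}; col 1 has {3,4,6,7,9}; box has {2,4,9} → only 1 remains.
row 8, column 3 = 7: row 8 has {1,5,8}; col 3 has {1,2,3,6,9}; box has {1,2,4,9} → only 7 remains.
row 9, column 3 = 8: row 9 has {2,4,5,7}; col 3 has {1,2,3,6,7,9}; box has {1,2,4,7,9} → only 8 remains.
row 2, column 3 = 4: row 2 has {3,5,8}; col 3 has {1,2,3,6,7,8,9}; box has {1,3,5,6,7,8,9} → only 4 remains.
row 2, column 7 = 7: row 2 has {3,4,5,8}; col 7 has {1,2,5,6,8}; box has {1,4,5,8,9} → only 7 remains.
row 3, column 1 = 2: row 3 has {1,3,4,5,7,9}; col 1 has {1,3,4,6,7,9}; box has {1,3,4,5,6,7,8,9} → only 2 remains.
row 3, column 6 = 6: row 3 has {1,2,3,4,5,7,9}; col 6 has {3,5,7,8,9}; box has {3,5} → only 6 remains.
row 6, column 3 = 5: row 6 has {1,3,4,7,9}; col 3 has {1,2,3,4,6,7,8,9}; box has {1,2,3,4,6,7,9} → only 5 remains.
row 7, column 1 = 5: row 7 has {2,6,7,9}; col 1 has {1,2,3,4,6,7,9}; box has {1,2,4,7,8,9} → only 5 remains.
row 1, column 7 = 3: row 1 has {1,5,6,8,9}; col 7 has {1,2,5,6,7,8}; box has {1,4,5,7,8,9} → only 3 remains.
row 1, column 8 = 2: row 1 has {1,3,5,6,8,9}; col 8 has {4,5,7,8,9}; box has {1,3,4,5,7,8,9} → only 2 remains.
row 2, column 8 = 6: row 2 has {3,4,5,7,8}; col 8 has {2,4,5,7,8,9}; box has {1,2,3,4,5,7,8,9}; anti-diagonal has {1,4,5,7,8,9} → only 6 remains.
row 3, column 5 = 8: row 3 has {1,2,3,4,5,6,7,9}; col 5 has {1,5,7}; box has {3,5,6} → only 8 remains.
row 6, column 1 = 8: row 6 has {1,3,4,5,7,9}; col 1 has {1,2,3,4,5,6,7,9}; box has {1,2,3,4,5,6,7,9} → only 8 remains.
row 6, column 4 = 2: row 6 has {1,3,4,5,7,8,9}; col 4 has {3,4,5}; box has {1,3,4,5,7,8,9}; anti-diagonal has {1,4,5,6,7,8,9} → only 2 remains.
row 6, column 5 = 6: row 6 has {1,2,3,4,5,7,8,9}; col 5 has {1,5,7,8}; box has {1,2,3,4,5,7,8,9} → only 6 remains.
row 8, column 2 = 3: row 8 has {1,5,7,8}; col 2 has {1,2,4,5,7,8,9}; box has {1,2,4,5,7,8,9}; anti-diagonal has {1,2,4,5,6,7,8,9} → only 3 remains.
row 9, column 2 = 6: row 9 has {2,4,5,7,8}; col 2 has {1,2,3,4,5,7,8,9}; box has {1,2,3,4,5,7,8,9} → only 6 remains.
row 9, column 7 = 9: row 9 has {2,4,5,6,7,8}; col 7 has {1,2,3,5,6,7,8}; box has {2,5,6,7,8} → only 9 remains.
row 1, column 4 = 7: row 1 has {1,2,3,5,6,8,9}; col 4 has {2,3,4,5}; box has {3,5,6,8} → only 7 remains.
row 1, column 5 = 4: row 1 has {1,2,3,5,6,7,8,9}; col 5 has {1,5,6,7,8}; box has {3,5,6,7,8} → only 4 remains.
row 7, column 5 = 3: row 7 has {2,5,6,7,9}; col 5 has {1,4,5,6,7,8}; box has {5,7} → only 3 remains.
row 7, column 8 = 1: row 7 has {2,3,5,6,7,9}; col 8 has {2,4,5,6,7,8,9}; box has {2,5,6,7,8,9} → only 1 remains.
row 8, column 7 = 4: row 8 has {1,3,5,7,8}; col 7 has {1,2,3,5,6,7,8,9}; box has {1,2,5,6,7,8,9} → only 4 remains.
row 9, column 4 = 1: row 9 has {2,4,5,6,7,8,9}; col 4 has {2,3,4,5,7}; box has {3,5,7} → only 1 remains.
row 9, column 8 = 3: row 9 has {1,2,4,5,6,7,8,9}; col 8 has {1,2,4,5,6,7,8,9}; box has {1,2,4,5,6,7,8,9} → only 3 remains.
row 2, column 4 = 9: row 2 has {3,4,5,6,7,8}; col 4 has {1,2,3,4,5,7}; box has {3,4,5,6,7,8} → only 9 remains.
row 2, column 5 = 2: row 2 has {3,4,5,6,7,8,9}; col 5 has {1,3,4,5,6,7,8}; box has {3,4,5,6,7,8,9} → only 2 remains.
row 2, column 6 = 1: row 2 has {2,3,4,5,6,7,8,9}; col 6 has {3,5,6,7,8,9}; box has {2,3,4,5,6,7,8,9} → only 1 remains.
row 7, column 4 = 8: row 7 has {1,2,3,5,6,7,9}; col 4 has {1,2,3,4,5,7,9}; box has {1,3,5,7} → only 8 remains.
row 7, column 6 = 4: row 7 has {1,2,3,5,6,7,8,9}; col 6 has {1,3,5,6,7,8,9}; box has {1,3,5,7,8} → only 4 remains.
row 8, column 4 = 6: row 8 has {1,3,4,5,7,8}; col 4 has {1,2,3,4,5,7,8,9}; box has {1,3,4,5,7,8} → only 6 remains.
row 8, column 5 = 9: row 8 has {1,3,4,5,6,7,8}; col 5 has {1,2,3,4,5,6,7,8}; box has {1,3,4,5,6,7,8} → only 9 remains.
row 8, column 6 = 2: row 8 has {1,3,4,5,6,7,8,9}; col 6 has {1,3,4,5,6,7,8,9}; box has {1,3,4,5,6,7,8,9} → only 2 remains.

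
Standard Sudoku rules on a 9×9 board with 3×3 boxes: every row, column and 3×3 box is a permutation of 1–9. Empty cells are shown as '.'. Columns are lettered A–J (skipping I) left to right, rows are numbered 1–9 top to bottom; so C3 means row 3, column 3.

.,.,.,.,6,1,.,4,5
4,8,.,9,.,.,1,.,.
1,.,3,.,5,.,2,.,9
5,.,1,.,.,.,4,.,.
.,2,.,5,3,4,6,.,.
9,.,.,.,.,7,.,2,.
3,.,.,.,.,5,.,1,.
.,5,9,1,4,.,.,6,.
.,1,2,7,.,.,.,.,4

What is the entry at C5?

8

C1 = 7: row 1 has {1,4,5,6}; col 3 has {1,2,3,9}; box has {1,3,4,8} → only 7 remains.
B3 = 6: row 3 has {1,2,3,5,9}; col 2 has {1,2,5,8}; box has {1,3,4,7,8} → only 6 remains.
F3 = 8: row 3 has {1,2,3,5,6,9}; col 6 has {1,4,5,7}; box has {1,5,6,9} → only 8 remains.
H3 = 7: row 3 has {1,2,3,5,6,8,9}; col 8 has {1,2,4,6}; box has {1,2,4,5,9} → only 7 remains.
C5 = 8: row 5 has {2,3,4,5,6}; col 3 has {1,2,3,7,9}; box has {1,2,5,9} → only 8 remains.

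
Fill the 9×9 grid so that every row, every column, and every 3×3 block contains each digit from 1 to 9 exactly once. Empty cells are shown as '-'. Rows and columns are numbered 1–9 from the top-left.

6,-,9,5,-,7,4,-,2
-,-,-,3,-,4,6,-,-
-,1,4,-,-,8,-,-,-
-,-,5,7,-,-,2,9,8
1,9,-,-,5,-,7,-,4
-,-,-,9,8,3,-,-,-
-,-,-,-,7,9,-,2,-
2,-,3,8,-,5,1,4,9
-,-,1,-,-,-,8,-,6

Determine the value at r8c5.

r1c5 = 1 (sole candidate).
r6c7 = 5 (sole candidate).
r6c9 = 1 (sole candidate).
r7c7 = 3 (sole candidate).
r7c9 = 5 (sole candidate).
r8c5 = 6: row 8 has {1,2,3,4,5,8,9}; col 5 has {1,5,7,8}; box has {5,7,8,9} → only 6 remains.

6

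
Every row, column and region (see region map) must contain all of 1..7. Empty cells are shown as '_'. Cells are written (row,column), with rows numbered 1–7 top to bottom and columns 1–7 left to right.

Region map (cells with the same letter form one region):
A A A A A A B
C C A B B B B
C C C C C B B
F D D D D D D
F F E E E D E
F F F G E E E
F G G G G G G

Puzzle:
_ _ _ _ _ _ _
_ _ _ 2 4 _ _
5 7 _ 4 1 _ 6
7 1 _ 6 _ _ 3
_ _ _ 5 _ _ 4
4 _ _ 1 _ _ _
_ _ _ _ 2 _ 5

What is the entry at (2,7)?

(3,6) = 3: row 3 has {1,4,5,6,7}; col 6 has {}; region has {2,4,6} → only 3 remains.
(4,5) = 5: row 4 has {1,3,6,7}; col 5 has {1,2,4}; region has {1,3,6} → only 5 remains.
(3,3) = 2: row 3 has {1,3,4,5,6,7}; col 3 has {}; region has {1,4,5,7} → only 2 remains.
(4,3) = 4: row 4 has {1,3,5,6,7}; col 3 has {2}; region has {1,3,5,6} → only 4 remains.
(4,6) = 2: row 4 has {1,3,4,5,6,7}; col 6 has {3}; region has {1,3,4,5,6} → only 2 remains.
(5,6) = 7: row 5 has {4,5}; col 6 has {2,3}; region has {1,2,3,4,5,6} → only 7 remains.
(6,6) = 6: row 6 has {1,4}; col 6 has {2,3,7}; region has {4,5} → only 6 remains.
(7,6) = 4: row 7 has {2,5}; col 6 has {2,3,6,7}; region has {1,2,5} → only 4 remains.
(5,5) = 3: row 5 has {4,5,7}; col 5 has {1,2,4,5}; region has {4,5,6} → only 3 remains.
(6,5) = 7: row 6 has {1,4,6}; col 5 has {1,2,3,4,5}; region has {3,4,5,6} → only 7 remains.
(6,7) = 2: row 6 has {1,4,6,7}; col 7 has {3,4,5,6}; region has {3,4,5,6,7} → only 2 remains.
(1,5) = 6: row 1 has {}; col 5 has {1,2,3,4,5,7}; region has {} → only 6 remains.
(5,3) = 1: row 5 has {3,4,5,7}; col 3 has {2,4}; region has {2,3,4,5,6,7} → only 1 remains.
(1,2) = 4: in row 1, 4 can only go here (every other open cell in that row sees a 4).
(1,1) = 2: in row 1, 2 can only go here (every other open cell in that row sees a 2).
(5,1) = 6: row 5 has {1,3,4,5,7}; col 1 has {2,4,5,7}; region has {4,7} → only 6 remains.
(5,2) = 2: row 5 has {1,3,4,5,6,7}; col 2 has {1,4,7}; region has {4,6,7} → only 2 remains.
(2,1) = 3: row 2 has {2,4}; col 1 has {2,4,5,6,7}; region has {1,2,4,5,7} → only 3 remains.
(2,2) = 6: row 2 has {2,3,4}; col 2 has {1,2,4,7}; region has {1,2,3,4,5,7} → only 6 remains.
(7,1) = 1: row 7 has {2,4,5}; col 1 has {2,3,4,5,6,7}; region has {2,4,6,7} → only 1 remains.
(7,2) = 3: row 7 has {1,2,4,5}; col 2 has {1,2,4,6,7}; region has {1,2,4,5} → only 3 remains.
(7,4) = 7: row 7 has {1,2,3,4,5}; col 4 has {1,2,4,5,6}; region has {1,2,3,4,5} → only 7 remains.
(1,4) = 3: row 1 has {2,4,6}; col 4 has {1,2,4,5,6,7}; region has {2,4,6} → only 3 remains.
(6,2) = 5: row 6 has {1,2,4,6,7}; col 2 has {1,2,3,4,6,7}; region has {1,2,4,6,7} → only 5 remains.
(6,3) = 3: row 6 has {1,2,4,5,6,7}; col 3 has {1,2,4}; region has {1,2,4,5,6,7} → only 3 remains.
(7,3) = 6: row 7 has {1,2,3,4,5,7}; col 3 has {1,2,3,4}; region has {1,2,3,4,5,7} → only 6 remains.
(1,6) = 1: in region A, 1 can only go here (every other open cell in that region sees a 1).
(1,7) = 7: row 1 has {1,2,3,4,6}; col 7 has {2,3,4,5,6}; region has {2,3,4,6} → only 7 remains.
(2,6) = 5: row 2 has {2,3,4,6}; col 6 has {1,2,3,4,6,7}; region has {2,3,4,6,7} → only 5 remains.
(2,7) = 1: row 2 has {2,3,4,5,6}; col 7 has {2,3,4,5,6,7}; region has {2,3,4,5,6,7} → only 1 remains.

1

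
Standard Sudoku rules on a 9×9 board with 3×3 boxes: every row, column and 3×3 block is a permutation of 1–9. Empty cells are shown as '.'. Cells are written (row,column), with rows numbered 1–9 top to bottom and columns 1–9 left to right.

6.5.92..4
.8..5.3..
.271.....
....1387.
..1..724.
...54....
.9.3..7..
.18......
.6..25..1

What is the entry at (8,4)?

4

(1,2) = 3 (sole candidate).
(1,7) = 1 (sole candidate).
(1,8) = 8 (sole candidate).
(5,2) = 5 (sole candidate).
(6,2) = 7 (sole candidate).
(1,4) = 7 (sole candidate).
(4,2) = 4 (sole candidate).
(2,1) = 1 (hidden single in row 2).
(2,9) = 7 (hidden single in row 2).
(2,8) = 2 (hidden single in row 2).
(2,3) = 9 (hidden single in row 2).
(3,1) = 4 (sole candidate).
(3,5) = 3 (hidden single in row 3).
(3,6) = 8 (hidden single in row 3).
(4,9) = 5 (hidden single in row 4).
(6,8) = 1 (hidden single in row 6).
(6,1) = 8 (hidden single in row 6).
(6,3) = 2 (hidden single in row 6).
(4,1) = 9 (sole candidate).
(4,3) = 6 (sole candidate).
(4,4) = 2 (sole candidate).
(5,1) = 3 (sole candidate).
(7,3) = 4 (sole candidate).
(9,1) = 7 (sole candidate).
(9,3) = 3 (sole candidate).
(9,8) = 9 (sole candidate).
(9,7) = 4 (sole candidate).
(9,4) = 8 (sole candidate).
(7,5) = 6 (sole candidate).
(7,6) = 1 (sole candidate).
(7,8) = 5 (sole candidate).
(8,5) = 7 (sole candidate).
(8,7) = 6 (sole candidate).
(8,8) = 3 (sole candidate).
(8,9) = 2 (sole candidate).
(3,8) = 6 (sole candidate).
(3,9) = 9 (sole candidate).
(5,5) = 8 (sole candidate).
(5,9) = 6 (sole candidate).
(6,7) = 9 (sole candidate).
(6,9) = 3 (sole candidate).
(7,1) = 2 (sole candidate).
(7,9) = 8 (sole candidate).
(8,1) = 5 (sole candidate).
(3,7) = 5 (sole candidate).
(5,4) = 9 (sole candidate).
(6,6) = 6 (sole candidate).
(8,4) = 4: row 8 has {1,2,3,5,6,7,8}; col 4 has {1,2,3,5,7,8,9}; box has {1,2,3,5,6,7,8} → only 4 remains.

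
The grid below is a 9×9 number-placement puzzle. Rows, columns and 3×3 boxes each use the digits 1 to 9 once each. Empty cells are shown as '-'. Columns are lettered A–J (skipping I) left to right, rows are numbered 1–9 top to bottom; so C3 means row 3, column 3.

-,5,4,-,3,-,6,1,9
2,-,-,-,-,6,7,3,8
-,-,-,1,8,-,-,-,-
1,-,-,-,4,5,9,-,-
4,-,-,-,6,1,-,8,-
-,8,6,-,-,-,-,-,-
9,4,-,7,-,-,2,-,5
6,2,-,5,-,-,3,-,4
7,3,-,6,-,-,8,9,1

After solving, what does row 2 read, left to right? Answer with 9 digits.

219456738

A1 = 8 (sole candidate).
D1 = 2 (sole candidate).
F1 = 7 (sole candidate).
A3 = 3 (sole candidate).
J3 = 2 (sole candidate).
B4 = 7 (sole candidate).
B5 = 9 (sole candidate).
D5 = 3 (sole candidate).
G5 = 5 (sole candidate).
J5 = 7 (sole candidate).
A6 = 5 (sole candidate).
D6 = 9 (sole candidate).
F6 = 2 (sole candidate).
H6 = 4 (sole candidate).
J6 = 3 (sole candidate).
E7 = 1 (sole candidate).
H7 = 6 (sole candidate).
E8 = 9 (sole candidate).
F8 = 8 (sole candidate).
H8 = 7 (sole candidate).
C9 = 5 (sole candidate).
E9 = 2 (sole candidate).
F9 = 4 (sole candidate).
B2 = 1: row 2 has {2,3,6,7,8}; col 2 has {2,3,4,5,7,8,9}; box has {2,3,4,5,8} → only 1 remains.
C2 = 9: row 2 has {1,2,3,6,7,8}; col 3 has {4,5,6}; box has {1,2,3,4,5,8} → only 9 remains.
D2 = 4: row 2 has {1,2,3,6,7,8,9}; col 4 has {1,2,3,5,6,7,9}; box has {1,2,3,6,7,8} → only 4 remains.
E2 = 5: row 2 has {1,2,3,4,6,7,8,9}; col 5 has {1,2,3,4,6,8,9}; box has {1,2,3,4,6,7,8} → only 5 remains.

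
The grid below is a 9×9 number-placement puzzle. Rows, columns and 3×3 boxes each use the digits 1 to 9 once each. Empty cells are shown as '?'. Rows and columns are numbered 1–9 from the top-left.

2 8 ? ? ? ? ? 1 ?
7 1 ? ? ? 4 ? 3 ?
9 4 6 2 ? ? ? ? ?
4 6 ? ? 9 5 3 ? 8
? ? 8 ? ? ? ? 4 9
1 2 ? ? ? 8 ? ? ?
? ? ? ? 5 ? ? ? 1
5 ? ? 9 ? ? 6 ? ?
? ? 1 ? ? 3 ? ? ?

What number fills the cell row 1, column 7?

row 2, column 3 = 5 (sole candidate).
row 4, column 3 = 7 (sole candidate).
row 4, column 4 = 1 (sole candidate).
row 4, column 8 = 2 (sole candidate).
row 5, column 1 = 3 (sole candidate).
row 5, column 2 = 5 (sole candidate).
row 6, column 3 = 9 (sole candidate).
row 1, column 3 = 3 (sole candidate).
row 2, column 7 = 9 (hidden single in row 2).
row 1, column 6 = 9 (hidden single in row 1).
row 2, column 9 = 2 (hidden single in row 2).
row 3, column 5 = 3 (hidden single in row 3).
row 3, column 6 = 1 (hidden single in row 3).
row 5, column 7 = 1 (hidden single in row 5).
row 6, column 4 = 3 (hidden single in row 6).
row 6, column 5 = 4 (hidden single in row 6).
row 7, column 2 = 3 (hidden single in row 7).
row 8, column 2 = 7 (sole candidate).
row 8, column 6 = 2 (sole candidate).
row 8, column 8 = 8 (sole candidate).
row 9, column 2 = 9 (sole candidate).
row 8, column 3 = 4 (sole candidate).
row 8, column 5 = 1 (sole candidate).
row 8, column 9 = 3 (sole candidate).
row 7, column 3 = 2 (sole candidate).
row 3, column 7 = 8 (hidden single in row 3).
row 5, column 5 = 2 (hidden single in row 5).
row 7, column 8 = 9 (hidden single in row 7).
row 9, column 7 = 2 (hidden single in row 9).
row 1, column 4 = 5 (hidden single in column 4).
row 6, column 7 = 5 (hidden single in column 7).
row 6, column 8 = 6 (hidden single in column 8).
row 6, column 9 = 7 (sole candidate).
row 3, column 9 = 5 (sole candidate).
row 9, column 9 = 4 (sole candidate).
row 1, column 9 = 6 (sole candidate).
row 3, column 8 = 7 (sole candidate).
row 7, column 7 = 7 (sole candidate).
row 9, column 8 = 5 (sole candidate).
row 1, column 5 = 7 (sole candidate).
row 1, column 7 = 4: row 1 has {1,2,3,5,6,7,8,9}; col 7 has {1,2,3,5,6,7,8,9}; box has {1,2,3,5,6,7,8,9} → only 4 remains.

4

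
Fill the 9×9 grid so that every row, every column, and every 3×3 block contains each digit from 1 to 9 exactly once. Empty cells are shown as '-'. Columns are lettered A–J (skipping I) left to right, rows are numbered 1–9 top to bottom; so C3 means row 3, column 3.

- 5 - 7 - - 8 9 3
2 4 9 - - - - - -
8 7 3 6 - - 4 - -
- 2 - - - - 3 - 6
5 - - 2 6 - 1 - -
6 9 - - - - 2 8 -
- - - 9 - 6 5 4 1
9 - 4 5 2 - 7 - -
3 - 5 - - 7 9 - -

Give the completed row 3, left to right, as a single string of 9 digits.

A1 = 1: row 1 has {3,5,7,8,9}; col 1 has {2,3,5,6,8,9}; box has {2,3,4,5,7,8,9} → only 1 remains.
C1 = 6: row 1 has {1,3,5,7,8,9}; col 3 has {3,4,5,9}; box has {1,2,3,4,5,7,8,9} → only 6 remains.
E1 = 4: row 1 has {1,3,5,6,7,8,9}; col 5 has {2,6}; box has {6,7} → only 4 remains.
F1 = 2: row 1 has {1,3,4,5,6,7,8,9}; col 6 has {6,7}; box has {4,6,7} → only 2 remains.
G2 = 6: row 2 has {2,4,9}; col 7 has {1,2,3,4,5,7,8,9}; box has {3,4,8,9} → only 6 remains.
H5 = 7: row 5 has {1,2,5,6}; col 8 has {4,8,9}; box has {1,2,3,6,8} → only 7 remains.
A7 = 7: row 7 has {1,4,5,6,9}; col 1 has {1,2,3,5,6,8,9}; box has {3,4,5,9} → only 7 remains.
B7 = 8: row 7 has {1,4,5,6,7,9}; col 2 has {2,4,5,7,9}; box has {3,4,5,7,9} → only 8 remains.
C7 = 2: row 7 has {1,4,5,6,7,8,9}; col 3 has {3,4,5,6,9}; box has {3,4,5,7,8,9} → only 2 remains.
E7 = 3: row 7 has {1,2,4,5,6,7,8,9}; col 5 has {2,4,6}; box has {2,5,6,7,9} → only 3 remains.
J8 = 8: row 8 has {2,4,5,7,9}; col 9 has {1,3,6}; box has {1,4,5,7,9} → only 8 remains.
J9 = 2: row 9 has {3,5,7,9}; col 9 has {1,3,6,8}; box has {1,4,5,7,8,9} → only 2 remains.
J3 = 5: row 3 has {3,4,6,7,8}; col 9 has {1,2,3,6,8}; box has {3,4,6,8,9} → only 5 remains.
A4 = 4: row 4 has {2,3,6}; col 1 has {1,2,3,5,6,7,8,9}; box has {2,5,6,9} → only 4 remains.
H4 = 5: row 4 has {2,3,4,6}; col 8 has {4,7,8,9}; box has {1,2,3,6,7,8} → only 5 remains.
B5 = 3: row 5 has {1,2,5,6,7}; col 2 has {2,4,5,7,8,9}; box has {2,4,5,6,9} → only 3 remains.
C5 = 8: row 5 has {1,2,3,5,6,7}; col 3 has {2,3,4,5,6,9}; box has {2,3,4,5,6,9} → only 8 remains.
J6 = 4: row 6 has {2,6,8,9}; col 9 has {1,2,3,5,6,8}; box has {1,2,3,5,6,7,8} → only 4 remains.
F8 = 1: row 8 has {2,4,5,7,8,9}; col 6 has {2,6,7}; box has {2,3,5,6,7,9} → only 1 remains.
E9 = 8: row 9 has {2,3,5,7,9}; col 5 has {2,3,4,6}; box has {1,2,3,5,6,7,9} → only 8 remains.
H9 = 6: row 9 has {2,3,5,7,8,9}; col 8 has {4,5,7,8,9}; box has {1,2,4,5,7,8,9} → only 6 remains.
H2 = 1: row 2 has {2,4,6,9}; col 8 has {4,5,6,7,8,9}; box has {3,4,5,6,8,9} → only 1 remains.
J2 = 7: row 2 has {1,2,4,6,9}; col 9 has {1,2,3,4,5,6,8}; box has {1,3,4,5,6,8,9} → only 7 remains.
F3 = 9: row 3 has {3,4,5,6,7,8}; col 6 has {1,2,6,7}; box has {2,4,6,7} → only 9 remains.
H3 = 2: row 3 has {3,4,5,6,7,8,9}; col 8 has {1,4,5,6,7,8,9}; box has {1,3,4,5,6,7,8,9} → only 2 remains.
F4 = 8: row 4 has {2,3,4,5,6}; col 6 has {1,2,6,7,9}; box has {2,6} → only 8 remains.
F5 = 4: row 5 has {1,2,3,5,6,7,8}; col 6 has {1,2,6,7,8,9}; box has {2,6,8} → only 4 remains.
J5 = 9: row 5 has {1,2,3,4,5,6,7,8}; col 9 has {1,2,3,4,5,6,7,8}; box has {1,2,3,4,5,6,7,8} → only 9 remains.
B8 = 6: row 8 has {1,2,4,5,7,8,9}; col 2 has {2,3,4,5,7,8,9}; box has {2,3,4,5,7,8,9} → only 6 remains.
H8 = 3: row 8 has {1,2,4,5,6,7,8,9}; col 8 has {1,2,4,5,6,7,8,9}; box has {1,2,4,5,6,7,8,9} → only 3 remains.
B9 = 1: row 9 has {2,3,5,6,7,8,9}; col 2 has {2,3,4,5,6,7,8,9}; box has {2,3,4,5,6,7,8,9} → only 1 remains.
D9 = 4: row 9 has {1,2,3,5,6,7,8,9}; col 4 has {2,5,6,7,9}; box has {1,2,3,5,6,7,8,9} → only 4 remains.
E2 = 5: row 2 has {1,2,4,6,7,9}; col 5 has {2,3,4,6,8}; box has {2,4,6,7,9} → only 5 remains.
F2 = 3: row 2 has {1,2,4,5,6,7,9}; col 6 has {1,2,4,6,7,8,9}; box has {2,4,5,6,7,9} → only 3 remains.
E3 = 1: row 3 has {2,3,4,5,6,7,8,9}; col 5 has {2,3,4,5,6,8}; box has {2,3,4,5,6,7,9} → only 1 remains.

873619425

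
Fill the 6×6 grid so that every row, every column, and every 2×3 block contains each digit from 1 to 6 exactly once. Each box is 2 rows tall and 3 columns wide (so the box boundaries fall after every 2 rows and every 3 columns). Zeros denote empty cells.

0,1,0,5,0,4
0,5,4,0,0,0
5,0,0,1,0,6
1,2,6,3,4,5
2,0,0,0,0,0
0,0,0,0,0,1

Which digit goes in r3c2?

r3c3 = 3 (sole candidate).
r3c5 = 2 (sole candidate).
r5c6 = 3 (sole candidate).
r6c3 = 5 (sole candidate).
r6c5 = 6 (sole candidate).
r1c3 = 2 (sole candidate).
r1c5 = 3 (sole candidate).
r2c5 = 1 (sole candidate).
r2c6 = 2 (sole candidate).
r3c2 = 4: row 3 has {1,2,3,5,6}; col 2 has {1,2,5}; box has {1,2,3,5,6} → only 4 remains.

4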